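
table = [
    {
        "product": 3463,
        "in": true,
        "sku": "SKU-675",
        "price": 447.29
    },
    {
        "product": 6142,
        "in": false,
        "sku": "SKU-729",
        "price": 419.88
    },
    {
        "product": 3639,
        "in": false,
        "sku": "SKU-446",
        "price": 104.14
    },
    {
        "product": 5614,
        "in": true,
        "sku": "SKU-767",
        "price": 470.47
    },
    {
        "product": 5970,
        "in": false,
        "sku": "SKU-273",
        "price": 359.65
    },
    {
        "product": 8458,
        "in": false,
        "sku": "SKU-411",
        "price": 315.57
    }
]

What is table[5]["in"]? False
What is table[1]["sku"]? "SKU-729"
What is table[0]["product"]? 3463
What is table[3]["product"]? 5614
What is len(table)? 6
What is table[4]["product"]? 5970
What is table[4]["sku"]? "SKU-273"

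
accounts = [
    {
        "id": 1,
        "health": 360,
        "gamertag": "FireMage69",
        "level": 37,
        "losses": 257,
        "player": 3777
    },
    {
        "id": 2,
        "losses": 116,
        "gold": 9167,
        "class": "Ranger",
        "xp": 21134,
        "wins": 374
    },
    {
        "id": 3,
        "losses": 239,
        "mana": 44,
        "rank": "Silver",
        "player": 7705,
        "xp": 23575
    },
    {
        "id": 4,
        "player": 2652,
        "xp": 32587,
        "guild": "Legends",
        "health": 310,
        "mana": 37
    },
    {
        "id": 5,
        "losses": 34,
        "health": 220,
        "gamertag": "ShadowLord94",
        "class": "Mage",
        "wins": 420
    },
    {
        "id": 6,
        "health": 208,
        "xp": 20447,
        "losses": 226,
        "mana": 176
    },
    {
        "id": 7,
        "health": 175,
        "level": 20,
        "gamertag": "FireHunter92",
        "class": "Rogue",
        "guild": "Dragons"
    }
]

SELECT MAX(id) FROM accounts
7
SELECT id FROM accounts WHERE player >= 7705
[3]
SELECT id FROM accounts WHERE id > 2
[3, 4, 5, 6, 7]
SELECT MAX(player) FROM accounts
7705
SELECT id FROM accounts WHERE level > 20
[1]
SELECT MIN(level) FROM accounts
20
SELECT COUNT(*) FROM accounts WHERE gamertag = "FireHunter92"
1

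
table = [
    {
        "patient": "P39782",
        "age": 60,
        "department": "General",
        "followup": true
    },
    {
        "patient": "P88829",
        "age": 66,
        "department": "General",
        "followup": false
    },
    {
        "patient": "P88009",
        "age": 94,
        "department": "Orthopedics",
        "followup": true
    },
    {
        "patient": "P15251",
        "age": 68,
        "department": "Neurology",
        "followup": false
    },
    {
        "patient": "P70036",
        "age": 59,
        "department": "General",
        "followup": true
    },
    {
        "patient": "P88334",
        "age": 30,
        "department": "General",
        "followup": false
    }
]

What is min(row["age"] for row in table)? 30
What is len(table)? 6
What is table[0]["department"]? "General"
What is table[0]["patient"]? "P39782"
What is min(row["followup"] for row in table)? False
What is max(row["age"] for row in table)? 94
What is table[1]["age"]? 66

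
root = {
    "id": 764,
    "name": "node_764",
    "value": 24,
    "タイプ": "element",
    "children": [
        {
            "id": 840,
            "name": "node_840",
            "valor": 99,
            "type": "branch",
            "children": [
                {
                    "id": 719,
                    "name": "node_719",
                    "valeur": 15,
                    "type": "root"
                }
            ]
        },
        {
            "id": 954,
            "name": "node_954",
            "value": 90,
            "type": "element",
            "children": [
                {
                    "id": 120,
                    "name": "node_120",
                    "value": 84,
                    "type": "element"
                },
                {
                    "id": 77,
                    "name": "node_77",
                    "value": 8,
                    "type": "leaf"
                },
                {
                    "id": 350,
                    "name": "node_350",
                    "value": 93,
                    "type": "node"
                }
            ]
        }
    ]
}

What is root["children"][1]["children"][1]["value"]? 8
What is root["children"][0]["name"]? "node_840"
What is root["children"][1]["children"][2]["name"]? "node_350"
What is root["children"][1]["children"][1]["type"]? "leaf"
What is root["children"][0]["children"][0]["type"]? "root"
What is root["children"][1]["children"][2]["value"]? 93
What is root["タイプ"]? "element"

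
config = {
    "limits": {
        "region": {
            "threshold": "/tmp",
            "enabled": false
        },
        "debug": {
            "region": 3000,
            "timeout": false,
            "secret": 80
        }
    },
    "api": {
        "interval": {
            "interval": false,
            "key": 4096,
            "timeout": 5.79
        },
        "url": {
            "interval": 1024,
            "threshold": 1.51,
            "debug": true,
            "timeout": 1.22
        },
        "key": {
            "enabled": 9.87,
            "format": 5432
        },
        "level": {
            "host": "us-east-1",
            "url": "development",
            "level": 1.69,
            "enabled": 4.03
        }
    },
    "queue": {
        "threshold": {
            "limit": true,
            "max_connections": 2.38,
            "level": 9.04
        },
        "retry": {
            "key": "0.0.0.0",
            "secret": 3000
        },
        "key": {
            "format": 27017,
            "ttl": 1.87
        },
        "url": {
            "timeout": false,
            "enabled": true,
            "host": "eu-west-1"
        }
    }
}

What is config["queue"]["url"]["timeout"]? False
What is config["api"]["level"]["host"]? "us-east-1"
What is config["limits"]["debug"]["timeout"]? False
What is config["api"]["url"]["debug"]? True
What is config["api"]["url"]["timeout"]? 1.22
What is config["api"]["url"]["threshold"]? 1.51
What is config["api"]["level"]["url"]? "development"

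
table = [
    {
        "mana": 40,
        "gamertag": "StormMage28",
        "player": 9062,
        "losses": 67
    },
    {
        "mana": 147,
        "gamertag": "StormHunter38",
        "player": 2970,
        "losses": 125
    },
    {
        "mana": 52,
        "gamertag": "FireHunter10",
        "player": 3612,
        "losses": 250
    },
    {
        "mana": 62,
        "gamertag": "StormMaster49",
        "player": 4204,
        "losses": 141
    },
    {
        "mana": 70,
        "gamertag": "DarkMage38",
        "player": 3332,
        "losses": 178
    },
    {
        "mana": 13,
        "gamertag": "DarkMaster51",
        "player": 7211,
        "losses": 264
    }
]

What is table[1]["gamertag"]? "StormHunter38"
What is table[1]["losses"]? 125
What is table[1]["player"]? 2970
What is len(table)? 6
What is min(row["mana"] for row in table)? 13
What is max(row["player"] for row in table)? 9062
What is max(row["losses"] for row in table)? 264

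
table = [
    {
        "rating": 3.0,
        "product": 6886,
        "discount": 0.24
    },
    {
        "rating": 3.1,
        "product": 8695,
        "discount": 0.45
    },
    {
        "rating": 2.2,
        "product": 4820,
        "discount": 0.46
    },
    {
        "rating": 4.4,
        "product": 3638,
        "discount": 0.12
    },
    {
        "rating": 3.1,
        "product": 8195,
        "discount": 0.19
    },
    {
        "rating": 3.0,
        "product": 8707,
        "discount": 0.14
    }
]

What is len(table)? 6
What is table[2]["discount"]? 0.46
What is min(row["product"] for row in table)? 3638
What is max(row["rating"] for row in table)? 4.4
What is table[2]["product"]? 4820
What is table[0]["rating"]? 3.0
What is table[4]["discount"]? 0.19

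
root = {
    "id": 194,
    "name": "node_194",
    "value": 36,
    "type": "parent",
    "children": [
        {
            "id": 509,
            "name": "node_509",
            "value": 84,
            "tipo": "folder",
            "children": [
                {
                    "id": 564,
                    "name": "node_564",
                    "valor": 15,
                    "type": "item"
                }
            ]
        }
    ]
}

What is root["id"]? 194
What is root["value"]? 36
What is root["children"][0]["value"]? 84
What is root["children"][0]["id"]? 509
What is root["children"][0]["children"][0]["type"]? "item"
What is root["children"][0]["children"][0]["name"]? "node_564"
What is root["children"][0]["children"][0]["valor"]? 15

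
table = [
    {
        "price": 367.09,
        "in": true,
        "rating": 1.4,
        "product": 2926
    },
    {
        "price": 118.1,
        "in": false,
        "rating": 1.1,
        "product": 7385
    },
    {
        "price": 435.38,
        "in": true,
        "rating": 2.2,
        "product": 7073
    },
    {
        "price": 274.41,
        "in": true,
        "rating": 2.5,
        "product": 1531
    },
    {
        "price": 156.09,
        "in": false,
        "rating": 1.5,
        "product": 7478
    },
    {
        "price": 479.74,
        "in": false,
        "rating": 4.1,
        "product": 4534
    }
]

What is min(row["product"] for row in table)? 1531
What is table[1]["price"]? 118.1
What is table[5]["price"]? 479.74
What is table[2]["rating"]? 2.2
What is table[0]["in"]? True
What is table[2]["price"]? 435.38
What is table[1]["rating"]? 1.1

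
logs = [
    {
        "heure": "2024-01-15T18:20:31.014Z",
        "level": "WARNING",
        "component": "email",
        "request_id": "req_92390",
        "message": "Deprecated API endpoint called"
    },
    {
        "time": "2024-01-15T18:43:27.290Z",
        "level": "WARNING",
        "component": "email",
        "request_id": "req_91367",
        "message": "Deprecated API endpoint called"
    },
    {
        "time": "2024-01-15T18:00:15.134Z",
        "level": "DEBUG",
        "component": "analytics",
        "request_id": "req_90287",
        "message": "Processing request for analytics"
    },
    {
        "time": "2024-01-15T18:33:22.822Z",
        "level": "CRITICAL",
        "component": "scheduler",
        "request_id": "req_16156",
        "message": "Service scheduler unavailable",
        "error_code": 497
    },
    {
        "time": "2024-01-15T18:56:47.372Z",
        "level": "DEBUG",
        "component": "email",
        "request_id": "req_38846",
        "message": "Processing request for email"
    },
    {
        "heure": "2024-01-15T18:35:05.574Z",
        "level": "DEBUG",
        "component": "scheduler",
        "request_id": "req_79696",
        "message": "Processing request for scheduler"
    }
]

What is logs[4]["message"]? "Processing request for email"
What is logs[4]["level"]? "DEBUG"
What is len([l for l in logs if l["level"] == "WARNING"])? 2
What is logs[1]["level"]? "WARNING"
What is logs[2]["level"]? "DEBUG"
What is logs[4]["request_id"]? "req_38846"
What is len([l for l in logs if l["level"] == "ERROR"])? 0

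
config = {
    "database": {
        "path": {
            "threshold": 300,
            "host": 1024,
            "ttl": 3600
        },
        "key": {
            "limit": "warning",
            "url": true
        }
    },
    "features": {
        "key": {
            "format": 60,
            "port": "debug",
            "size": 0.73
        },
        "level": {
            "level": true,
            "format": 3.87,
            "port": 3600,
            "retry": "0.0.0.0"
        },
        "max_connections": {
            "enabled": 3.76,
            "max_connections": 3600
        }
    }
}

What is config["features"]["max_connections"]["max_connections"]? 3600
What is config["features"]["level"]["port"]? 3600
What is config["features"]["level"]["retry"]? "0.0.0.0"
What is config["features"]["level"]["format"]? 3.87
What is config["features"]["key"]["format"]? 60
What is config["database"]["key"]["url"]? True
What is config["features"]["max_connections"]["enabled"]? 3.76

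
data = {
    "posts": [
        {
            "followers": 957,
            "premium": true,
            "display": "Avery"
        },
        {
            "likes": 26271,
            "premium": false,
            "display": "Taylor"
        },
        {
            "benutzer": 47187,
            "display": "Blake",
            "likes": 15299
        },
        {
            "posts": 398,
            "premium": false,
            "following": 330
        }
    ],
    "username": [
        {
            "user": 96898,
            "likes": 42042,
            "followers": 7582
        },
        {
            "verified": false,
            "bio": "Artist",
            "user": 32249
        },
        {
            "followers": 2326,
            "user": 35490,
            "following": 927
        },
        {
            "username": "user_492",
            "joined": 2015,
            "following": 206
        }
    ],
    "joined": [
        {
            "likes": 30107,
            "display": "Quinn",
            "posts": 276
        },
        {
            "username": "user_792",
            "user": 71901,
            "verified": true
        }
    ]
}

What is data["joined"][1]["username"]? "user_792"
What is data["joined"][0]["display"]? "Quinn"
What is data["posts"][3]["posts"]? 398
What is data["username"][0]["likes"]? 42042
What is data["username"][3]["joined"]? 2015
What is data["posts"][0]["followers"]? 957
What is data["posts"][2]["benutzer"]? 47187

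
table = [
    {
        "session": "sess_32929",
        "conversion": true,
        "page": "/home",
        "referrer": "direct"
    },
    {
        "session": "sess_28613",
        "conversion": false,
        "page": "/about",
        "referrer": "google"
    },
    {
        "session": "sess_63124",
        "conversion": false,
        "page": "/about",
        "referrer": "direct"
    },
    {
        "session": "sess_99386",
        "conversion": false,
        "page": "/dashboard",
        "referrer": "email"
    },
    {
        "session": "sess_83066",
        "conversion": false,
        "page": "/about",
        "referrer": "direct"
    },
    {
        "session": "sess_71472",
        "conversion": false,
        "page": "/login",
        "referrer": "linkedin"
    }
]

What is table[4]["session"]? "sess_83066"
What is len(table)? 6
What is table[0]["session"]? "sess_32929"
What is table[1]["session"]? "sess_28613"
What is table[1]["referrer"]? "google"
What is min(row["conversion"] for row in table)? False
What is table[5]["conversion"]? False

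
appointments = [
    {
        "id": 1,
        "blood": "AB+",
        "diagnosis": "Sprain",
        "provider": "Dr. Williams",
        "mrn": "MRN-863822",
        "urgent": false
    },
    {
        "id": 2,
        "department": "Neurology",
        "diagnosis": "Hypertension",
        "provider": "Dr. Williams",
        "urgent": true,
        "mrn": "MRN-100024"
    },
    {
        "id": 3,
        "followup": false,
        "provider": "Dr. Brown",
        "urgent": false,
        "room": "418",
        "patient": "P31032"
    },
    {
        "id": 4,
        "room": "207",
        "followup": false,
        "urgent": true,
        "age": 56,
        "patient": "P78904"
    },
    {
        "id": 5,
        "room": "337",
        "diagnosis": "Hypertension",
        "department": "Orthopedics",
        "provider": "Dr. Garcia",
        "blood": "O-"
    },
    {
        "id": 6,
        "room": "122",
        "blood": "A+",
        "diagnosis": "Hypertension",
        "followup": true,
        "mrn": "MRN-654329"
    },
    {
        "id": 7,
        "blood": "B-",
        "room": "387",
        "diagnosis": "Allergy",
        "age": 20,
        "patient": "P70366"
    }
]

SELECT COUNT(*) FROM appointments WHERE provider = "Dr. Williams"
2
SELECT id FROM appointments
[1, 2, 3, 4, 5, 6, 7]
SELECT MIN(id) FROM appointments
1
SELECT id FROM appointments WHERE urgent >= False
[1, 2, 3, 4]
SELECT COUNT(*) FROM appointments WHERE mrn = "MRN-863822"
1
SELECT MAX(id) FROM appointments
7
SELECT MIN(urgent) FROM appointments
False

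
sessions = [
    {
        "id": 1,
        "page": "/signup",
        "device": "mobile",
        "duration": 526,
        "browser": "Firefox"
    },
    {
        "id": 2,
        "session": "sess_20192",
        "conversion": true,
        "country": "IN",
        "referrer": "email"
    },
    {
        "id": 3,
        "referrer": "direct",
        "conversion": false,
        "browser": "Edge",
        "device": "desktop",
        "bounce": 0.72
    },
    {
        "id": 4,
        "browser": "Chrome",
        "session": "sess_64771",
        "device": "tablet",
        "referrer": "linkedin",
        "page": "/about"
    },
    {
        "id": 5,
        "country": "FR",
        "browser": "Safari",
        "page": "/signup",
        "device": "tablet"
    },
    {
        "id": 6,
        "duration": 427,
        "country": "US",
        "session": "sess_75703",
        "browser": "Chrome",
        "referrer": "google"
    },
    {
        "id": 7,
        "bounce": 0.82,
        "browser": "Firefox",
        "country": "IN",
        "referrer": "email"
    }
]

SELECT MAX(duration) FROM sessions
526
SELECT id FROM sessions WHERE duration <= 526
[1, 6]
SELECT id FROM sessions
[1, 2, 3, 4, 5, 6, 7]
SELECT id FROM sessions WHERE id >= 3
[3, 4, 5, 6, 7]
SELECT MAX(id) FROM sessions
7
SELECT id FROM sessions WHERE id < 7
[1, 2, 3, 4, 5, 6]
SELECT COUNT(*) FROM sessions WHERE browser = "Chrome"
2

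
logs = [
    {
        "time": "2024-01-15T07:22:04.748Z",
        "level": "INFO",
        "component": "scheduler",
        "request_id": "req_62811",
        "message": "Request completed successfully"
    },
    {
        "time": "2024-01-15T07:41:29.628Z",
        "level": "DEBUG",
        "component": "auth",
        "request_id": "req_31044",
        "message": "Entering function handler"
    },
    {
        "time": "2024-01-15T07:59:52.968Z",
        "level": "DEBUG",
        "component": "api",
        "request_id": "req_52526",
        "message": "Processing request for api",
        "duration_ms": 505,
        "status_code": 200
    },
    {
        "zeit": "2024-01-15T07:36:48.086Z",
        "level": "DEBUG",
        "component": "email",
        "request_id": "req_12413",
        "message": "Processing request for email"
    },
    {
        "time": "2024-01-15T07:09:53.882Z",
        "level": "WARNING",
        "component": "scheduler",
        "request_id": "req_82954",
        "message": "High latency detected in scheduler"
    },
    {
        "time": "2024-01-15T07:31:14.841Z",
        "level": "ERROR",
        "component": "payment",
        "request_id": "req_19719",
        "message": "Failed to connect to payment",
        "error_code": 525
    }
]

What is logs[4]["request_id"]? "req_82954"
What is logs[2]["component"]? "api"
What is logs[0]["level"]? "INFO"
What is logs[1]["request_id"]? "req_31044"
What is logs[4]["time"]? "2024-01-15T07:09:53.882Z"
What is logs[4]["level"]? "WARNING"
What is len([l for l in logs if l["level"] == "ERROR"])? 1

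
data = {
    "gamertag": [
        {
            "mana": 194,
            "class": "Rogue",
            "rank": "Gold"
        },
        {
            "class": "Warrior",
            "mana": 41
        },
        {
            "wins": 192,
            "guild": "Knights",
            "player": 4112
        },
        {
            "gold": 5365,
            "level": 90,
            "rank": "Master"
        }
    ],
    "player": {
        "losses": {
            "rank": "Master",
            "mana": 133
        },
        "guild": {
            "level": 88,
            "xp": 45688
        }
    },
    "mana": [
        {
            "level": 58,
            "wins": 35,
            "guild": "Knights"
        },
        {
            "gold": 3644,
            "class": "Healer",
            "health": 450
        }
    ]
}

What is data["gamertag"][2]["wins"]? 192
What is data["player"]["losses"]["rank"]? "Master"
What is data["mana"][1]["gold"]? 3644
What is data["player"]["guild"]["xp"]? 45688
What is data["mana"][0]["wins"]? 35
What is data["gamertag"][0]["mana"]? 194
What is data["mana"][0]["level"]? 58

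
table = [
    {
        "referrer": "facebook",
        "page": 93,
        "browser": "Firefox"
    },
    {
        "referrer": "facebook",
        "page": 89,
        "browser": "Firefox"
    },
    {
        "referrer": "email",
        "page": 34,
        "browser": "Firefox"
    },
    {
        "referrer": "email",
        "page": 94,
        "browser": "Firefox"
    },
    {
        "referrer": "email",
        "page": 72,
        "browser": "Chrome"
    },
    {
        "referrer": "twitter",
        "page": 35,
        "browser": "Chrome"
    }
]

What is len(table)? 6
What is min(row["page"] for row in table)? 34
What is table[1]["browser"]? "Firefox"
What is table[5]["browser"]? "Chrome"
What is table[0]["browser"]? "Firefox"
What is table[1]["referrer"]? "facebook"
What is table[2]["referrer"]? "email"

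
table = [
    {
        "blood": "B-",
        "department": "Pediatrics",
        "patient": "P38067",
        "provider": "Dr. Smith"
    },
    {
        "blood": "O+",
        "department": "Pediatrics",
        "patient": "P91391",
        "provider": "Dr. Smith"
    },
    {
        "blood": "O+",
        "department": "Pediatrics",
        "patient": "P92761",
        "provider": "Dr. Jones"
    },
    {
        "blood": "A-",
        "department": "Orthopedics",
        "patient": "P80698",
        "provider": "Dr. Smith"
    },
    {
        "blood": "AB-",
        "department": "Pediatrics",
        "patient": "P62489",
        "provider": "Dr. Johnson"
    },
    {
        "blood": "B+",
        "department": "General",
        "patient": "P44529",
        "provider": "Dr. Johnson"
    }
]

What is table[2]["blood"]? "O+"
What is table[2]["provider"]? "Dr. Jones"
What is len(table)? 6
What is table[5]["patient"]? "P44529"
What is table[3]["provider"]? "Dr. Smith"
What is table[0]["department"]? "Pediatrics"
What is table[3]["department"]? "Orthopedics"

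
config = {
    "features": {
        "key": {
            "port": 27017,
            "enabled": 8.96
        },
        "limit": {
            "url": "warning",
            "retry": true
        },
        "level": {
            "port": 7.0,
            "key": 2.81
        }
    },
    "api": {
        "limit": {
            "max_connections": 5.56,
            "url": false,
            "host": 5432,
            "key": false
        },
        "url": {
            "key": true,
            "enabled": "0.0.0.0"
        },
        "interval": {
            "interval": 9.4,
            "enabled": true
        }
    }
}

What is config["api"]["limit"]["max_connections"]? 5.56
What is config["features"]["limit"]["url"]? "warning"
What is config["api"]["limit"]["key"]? False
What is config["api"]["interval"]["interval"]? 9.4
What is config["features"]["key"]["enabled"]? 8.96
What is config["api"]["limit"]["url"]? False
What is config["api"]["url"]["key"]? True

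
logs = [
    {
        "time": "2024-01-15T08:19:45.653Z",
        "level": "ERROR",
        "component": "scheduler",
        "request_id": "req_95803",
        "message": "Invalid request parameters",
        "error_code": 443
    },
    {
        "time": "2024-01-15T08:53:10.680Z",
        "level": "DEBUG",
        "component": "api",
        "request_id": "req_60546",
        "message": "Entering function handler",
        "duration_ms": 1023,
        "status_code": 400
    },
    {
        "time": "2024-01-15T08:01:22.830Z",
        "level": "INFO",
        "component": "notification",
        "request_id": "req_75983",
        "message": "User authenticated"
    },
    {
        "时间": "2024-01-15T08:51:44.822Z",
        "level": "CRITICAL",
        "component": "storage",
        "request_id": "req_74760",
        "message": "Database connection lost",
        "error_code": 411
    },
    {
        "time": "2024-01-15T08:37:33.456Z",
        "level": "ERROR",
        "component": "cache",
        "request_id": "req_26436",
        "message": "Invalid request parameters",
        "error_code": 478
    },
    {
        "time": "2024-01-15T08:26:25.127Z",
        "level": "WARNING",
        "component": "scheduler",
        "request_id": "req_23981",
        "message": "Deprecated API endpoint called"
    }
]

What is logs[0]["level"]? "ERROR"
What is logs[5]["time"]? "2024-01-15T08:26:25.127Z"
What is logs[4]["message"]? "Invalid request parameters"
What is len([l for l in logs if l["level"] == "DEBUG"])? 1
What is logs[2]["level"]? "INFO"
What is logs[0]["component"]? "scheduler"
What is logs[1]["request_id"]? "req_60546"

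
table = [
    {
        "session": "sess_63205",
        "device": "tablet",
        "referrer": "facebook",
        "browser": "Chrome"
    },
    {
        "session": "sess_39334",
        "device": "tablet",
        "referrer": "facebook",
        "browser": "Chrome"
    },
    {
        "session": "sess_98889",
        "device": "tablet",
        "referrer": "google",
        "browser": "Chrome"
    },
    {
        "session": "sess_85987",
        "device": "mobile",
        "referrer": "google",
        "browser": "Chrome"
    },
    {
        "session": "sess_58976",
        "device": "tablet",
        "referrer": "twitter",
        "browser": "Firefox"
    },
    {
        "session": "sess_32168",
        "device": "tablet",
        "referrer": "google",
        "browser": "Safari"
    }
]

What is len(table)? 6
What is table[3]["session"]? "sess_85987"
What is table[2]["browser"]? "Chrome"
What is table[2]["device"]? "tablet"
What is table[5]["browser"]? "Safari"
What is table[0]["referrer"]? "facebook"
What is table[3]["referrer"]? "google"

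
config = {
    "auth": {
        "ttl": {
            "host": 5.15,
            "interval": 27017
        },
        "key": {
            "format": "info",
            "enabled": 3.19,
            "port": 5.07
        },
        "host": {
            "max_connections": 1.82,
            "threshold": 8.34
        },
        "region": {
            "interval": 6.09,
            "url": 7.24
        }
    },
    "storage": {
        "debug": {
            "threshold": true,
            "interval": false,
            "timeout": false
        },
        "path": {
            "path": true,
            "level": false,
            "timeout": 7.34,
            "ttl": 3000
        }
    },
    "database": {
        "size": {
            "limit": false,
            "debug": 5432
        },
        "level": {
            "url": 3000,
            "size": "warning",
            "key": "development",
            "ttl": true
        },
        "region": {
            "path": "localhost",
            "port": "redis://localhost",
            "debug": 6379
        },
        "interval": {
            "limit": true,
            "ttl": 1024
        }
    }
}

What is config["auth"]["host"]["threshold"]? 8.34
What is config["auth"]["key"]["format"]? "info"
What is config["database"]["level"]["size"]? "warning"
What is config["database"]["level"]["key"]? "development"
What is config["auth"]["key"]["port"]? 5.07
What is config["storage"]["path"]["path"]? True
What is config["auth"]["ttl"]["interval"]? 27017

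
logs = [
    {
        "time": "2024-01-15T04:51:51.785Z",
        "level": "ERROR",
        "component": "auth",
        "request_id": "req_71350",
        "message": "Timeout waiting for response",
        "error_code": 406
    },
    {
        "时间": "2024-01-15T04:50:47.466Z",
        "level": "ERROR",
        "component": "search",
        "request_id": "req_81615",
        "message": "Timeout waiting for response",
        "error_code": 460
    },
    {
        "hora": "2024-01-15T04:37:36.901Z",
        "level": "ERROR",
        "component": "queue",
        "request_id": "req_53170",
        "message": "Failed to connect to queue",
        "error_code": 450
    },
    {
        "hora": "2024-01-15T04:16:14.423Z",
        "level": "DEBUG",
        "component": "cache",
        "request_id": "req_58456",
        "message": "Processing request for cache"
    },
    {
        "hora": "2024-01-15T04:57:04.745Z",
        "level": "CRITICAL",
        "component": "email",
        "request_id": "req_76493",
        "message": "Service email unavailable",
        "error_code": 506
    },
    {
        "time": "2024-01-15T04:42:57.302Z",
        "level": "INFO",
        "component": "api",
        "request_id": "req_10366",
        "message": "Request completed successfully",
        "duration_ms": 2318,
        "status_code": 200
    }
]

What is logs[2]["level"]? "ERROR"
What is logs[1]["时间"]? "2024-01-15T04:50:47.466Z"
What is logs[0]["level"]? "ERROR"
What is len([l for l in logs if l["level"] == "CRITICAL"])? 1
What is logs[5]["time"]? "2024-01-15T04:42:57.302Z"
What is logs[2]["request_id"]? "req_53170"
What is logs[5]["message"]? "Request completed successfully"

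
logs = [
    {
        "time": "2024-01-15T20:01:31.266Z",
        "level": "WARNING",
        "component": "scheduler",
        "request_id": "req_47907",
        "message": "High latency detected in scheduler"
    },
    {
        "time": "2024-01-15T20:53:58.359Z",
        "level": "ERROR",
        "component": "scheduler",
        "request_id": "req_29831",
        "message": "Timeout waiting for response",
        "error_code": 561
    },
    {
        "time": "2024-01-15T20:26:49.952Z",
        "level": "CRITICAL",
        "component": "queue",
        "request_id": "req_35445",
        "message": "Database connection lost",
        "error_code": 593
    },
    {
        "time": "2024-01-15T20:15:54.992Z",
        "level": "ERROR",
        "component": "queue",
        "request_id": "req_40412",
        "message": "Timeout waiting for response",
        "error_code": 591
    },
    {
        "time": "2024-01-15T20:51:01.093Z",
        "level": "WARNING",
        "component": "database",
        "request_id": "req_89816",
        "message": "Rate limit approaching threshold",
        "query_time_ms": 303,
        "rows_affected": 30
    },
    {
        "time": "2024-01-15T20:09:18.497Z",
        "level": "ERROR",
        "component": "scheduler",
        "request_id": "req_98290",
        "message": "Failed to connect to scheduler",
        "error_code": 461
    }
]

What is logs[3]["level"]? "ERROR"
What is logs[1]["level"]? "ERROR"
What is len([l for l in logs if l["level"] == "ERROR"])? 3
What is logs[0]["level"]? "WARNING"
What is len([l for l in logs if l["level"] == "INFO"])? 0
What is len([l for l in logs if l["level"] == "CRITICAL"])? 1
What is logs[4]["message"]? "Rate limit approaching threshold"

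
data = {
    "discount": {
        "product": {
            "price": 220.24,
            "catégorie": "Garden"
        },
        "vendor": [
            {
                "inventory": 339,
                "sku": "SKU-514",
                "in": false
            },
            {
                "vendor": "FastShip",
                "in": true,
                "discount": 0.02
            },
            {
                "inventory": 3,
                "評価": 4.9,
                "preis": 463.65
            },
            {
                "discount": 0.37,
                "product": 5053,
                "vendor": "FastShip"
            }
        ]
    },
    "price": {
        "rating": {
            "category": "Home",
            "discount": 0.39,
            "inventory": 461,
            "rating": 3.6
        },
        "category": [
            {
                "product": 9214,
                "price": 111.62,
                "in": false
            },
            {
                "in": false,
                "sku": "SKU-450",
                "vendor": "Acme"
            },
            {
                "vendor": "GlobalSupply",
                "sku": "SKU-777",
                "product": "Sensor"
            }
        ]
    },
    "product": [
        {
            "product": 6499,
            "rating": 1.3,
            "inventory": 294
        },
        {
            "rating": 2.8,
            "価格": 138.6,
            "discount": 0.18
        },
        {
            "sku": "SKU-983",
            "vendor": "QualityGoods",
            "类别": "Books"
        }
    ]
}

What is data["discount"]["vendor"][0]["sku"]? "SKU-514"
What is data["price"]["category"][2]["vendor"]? "GlobalSupply"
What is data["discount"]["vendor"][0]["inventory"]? 339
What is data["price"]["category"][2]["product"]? "Sensor"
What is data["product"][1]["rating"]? 2.8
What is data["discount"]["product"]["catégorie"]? "Garden"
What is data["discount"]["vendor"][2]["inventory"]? 3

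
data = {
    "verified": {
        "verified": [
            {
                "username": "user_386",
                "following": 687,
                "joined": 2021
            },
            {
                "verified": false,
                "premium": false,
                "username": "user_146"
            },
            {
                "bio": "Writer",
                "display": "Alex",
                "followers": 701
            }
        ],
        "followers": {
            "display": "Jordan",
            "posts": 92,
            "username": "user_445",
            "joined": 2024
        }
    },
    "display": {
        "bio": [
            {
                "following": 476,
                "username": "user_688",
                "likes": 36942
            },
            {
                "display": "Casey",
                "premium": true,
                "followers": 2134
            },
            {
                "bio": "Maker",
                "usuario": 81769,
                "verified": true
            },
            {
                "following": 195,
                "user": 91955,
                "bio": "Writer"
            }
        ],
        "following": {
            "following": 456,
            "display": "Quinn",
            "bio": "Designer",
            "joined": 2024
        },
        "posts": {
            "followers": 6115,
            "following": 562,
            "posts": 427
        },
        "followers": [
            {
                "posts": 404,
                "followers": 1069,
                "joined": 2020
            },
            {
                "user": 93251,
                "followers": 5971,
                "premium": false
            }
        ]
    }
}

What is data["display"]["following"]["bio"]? "Designer"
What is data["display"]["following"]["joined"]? 2024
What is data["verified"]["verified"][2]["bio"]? "Writer"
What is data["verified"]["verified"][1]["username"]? "user_146"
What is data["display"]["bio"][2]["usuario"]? 81769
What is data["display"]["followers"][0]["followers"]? 1069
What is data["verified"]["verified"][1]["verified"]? False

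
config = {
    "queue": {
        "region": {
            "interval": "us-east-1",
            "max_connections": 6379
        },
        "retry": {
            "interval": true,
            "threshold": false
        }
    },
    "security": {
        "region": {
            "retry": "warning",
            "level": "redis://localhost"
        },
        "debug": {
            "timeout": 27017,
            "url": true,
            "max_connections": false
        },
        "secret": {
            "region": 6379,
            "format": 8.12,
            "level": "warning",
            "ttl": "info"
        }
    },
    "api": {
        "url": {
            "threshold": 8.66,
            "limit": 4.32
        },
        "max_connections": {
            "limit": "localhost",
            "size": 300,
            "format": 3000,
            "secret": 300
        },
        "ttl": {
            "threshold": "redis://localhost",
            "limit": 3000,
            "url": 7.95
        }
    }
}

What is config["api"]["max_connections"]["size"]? 300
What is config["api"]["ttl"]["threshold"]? "redis://localhost"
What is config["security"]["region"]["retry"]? "warning"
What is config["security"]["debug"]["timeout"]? 27017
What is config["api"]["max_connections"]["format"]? 3000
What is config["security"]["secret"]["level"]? "warning"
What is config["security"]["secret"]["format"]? 8.12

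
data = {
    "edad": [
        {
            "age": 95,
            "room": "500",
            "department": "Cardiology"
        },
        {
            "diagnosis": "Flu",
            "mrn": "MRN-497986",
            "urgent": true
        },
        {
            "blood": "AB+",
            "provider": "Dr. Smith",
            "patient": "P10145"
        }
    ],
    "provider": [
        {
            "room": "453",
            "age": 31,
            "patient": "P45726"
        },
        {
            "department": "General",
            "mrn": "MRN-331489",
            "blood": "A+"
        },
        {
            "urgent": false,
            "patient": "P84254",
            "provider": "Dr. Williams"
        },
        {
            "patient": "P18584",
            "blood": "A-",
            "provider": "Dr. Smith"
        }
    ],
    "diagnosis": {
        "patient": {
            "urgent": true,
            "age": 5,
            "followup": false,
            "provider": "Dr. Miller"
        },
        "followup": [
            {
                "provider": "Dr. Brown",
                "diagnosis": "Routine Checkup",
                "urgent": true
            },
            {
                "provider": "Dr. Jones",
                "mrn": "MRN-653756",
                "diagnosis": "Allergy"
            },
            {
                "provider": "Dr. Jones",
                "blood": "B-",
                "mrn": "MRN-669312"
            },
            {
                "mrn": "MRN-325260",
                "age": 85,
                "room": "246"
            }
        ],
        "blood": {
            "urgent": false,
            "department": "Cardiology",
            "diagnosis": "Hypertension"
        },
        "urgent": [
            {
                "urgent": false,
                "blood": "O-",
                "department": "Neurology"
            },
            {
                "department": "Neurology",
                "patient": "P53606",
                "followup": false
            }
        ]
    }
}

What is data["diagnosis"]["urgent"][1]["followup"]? False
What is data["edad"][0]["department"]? "Cardiology"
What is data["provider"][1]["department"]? "General"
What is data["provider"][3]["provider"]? "Dr. Smith"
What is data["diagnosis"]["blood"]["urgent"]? False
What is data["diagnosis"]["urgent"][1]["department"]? "Neurology"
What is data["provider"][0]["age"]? 31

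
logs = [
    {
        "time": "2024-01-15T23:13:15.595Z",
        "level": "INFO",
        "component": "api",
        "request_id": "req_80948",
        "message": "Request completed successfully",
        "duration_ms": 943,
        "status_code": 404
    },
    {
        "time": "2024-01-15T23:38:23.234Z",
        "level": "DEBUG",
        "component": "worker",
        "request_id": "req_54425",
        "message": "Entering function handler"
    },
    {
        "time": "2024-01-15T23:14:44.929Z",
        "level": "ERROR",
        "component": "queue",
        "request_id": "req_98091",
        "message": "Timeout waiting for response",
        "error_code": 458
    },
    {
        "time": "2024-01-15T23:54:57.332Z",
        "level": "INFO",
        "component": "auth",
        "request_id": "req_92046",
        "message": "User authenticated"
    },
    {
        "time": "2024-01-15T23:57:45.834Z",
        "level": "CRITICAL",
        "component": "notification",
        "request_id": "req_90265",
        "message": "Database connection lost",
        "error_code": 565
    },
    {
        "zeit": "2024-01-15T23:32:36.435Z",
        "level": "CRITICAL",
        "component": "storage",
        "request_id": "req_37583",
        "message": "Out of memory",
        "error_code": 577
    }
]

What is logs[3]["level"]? "INFO"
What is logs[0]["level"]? "INFO"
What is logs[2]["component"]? "queue"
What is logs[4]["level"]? "CRITICAL"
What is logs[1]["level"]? "DEBUG"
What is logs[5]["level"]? "CRITICAL"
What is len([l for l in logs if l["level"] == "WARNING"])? 0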